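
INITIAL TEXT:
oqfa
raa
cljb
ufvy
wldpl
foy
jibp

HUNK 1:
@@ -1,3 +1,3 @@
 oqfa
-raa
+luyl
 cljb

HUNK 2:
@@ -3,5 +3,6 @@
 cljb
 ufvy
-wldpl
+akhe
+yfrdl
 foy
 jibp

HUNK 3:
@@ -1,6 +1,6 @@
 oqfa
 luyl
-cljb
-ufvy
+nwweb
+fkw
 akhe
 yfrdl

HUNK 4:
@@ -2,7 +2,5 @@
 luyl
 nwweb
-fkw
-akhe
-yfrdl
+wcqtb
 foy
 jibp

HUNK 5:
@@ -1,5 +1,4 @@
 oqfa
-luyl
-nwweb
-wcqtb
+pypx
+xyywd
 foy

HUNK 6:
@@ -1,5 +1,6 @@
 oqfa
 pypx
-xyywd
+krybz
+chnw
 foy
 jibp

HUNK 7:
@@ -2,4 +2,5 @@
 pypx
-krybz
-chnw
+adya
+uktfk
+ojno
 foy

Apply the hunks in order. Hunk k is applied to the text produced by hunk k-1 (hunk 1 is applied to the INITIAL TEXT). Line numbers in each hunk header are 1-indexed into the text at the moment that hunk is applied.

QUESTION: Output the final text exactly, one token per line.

Answer: oqfa
pypx
adya
uktfk
ojno
foy
jibp

Derivation:
Hunk 1: at line 1 remove [raa] add [luyl] -> 7 lines: oqfa luyl cljb ufvy wldpl foy jibp
Hunk 2: at line 3 remove [wldpl] add [akhe,yfrdl] -> 8 lines: oqfa luyl cljb ufvy akhe yfrdl foy jibp
Hunk 3: at line 1 remove [cljb,ufvy] add [nwweb,fkw] -> 8 lines: oqfa luyl nwweb fkw akhe yfrdl foy jibp
Hunk 4: at line 2 remove [fkw,akhe,yfrdl] add [wcqtb] -> 6 lines: oqfa luyl nwweb wcqtb foy jibp
Hunk 5: at line 1 remove [luyl,nwweb,wcqtb] add [pypx,xyywd] -> 5 lines: oqfa pypx xyywd foy jibp
Hunk 6: at line 1 remove [xyywd] add [krybz,chnw] -> 6 lines: oqfa pypx krybz chnw foy jibp
Hunk 7: at line 2 remove [krybz,chnw] add [adya,uktfk,ojno] -> 7 lines: oqfa pypx adya uktfk ojno foy jibp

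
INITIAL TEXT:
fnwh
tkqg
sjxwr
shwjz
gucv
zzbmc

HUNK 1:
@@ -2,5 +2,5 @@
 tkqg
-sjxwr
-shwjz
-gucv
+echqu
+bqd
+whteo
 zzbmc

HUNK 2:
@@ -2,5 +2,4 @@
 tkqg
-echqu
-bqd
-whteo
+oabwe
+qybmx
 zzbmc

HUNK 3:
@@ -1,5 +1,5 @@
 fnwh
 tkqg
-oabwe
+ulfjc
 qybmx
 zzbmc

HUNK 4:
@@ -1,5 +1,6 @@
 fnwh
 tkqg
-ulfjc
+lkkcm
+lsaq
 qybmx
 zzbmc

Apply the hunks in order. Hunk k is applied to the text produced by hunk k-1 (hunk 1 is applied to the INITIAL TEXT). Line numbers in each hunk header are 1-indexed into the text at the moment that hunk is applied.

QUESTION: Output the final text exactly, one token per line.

Answer: fnwh
tkqg
lkkcm
lsaq
qybmx
zzbmc

Derivation:
Hunk 1: at line 2 remove [sjxwr,shwjz,gucv] add [echqu,bqd,whteo] -> 6 lines: fnwh tkqg echqu bqd whteo zzbmc
Hunk 2: at line 2 remove [echqu,bqd,whteo] add [oabwe,qybmx] -> 5 lines: fnwh tkqg oabwe qybmx zzbmc
Hunk 3: at line 1 remove [oabwe] add [ulfjc] -> 5 lines: fnwh tkqg ulfjc qybmx zzbmc
Hunk 4: at line 1 remove [ulfjc] add [lkkcm,lsaq] -> 6 lines: fnwh tkqg lkkcm lsaq qybmx zzbmc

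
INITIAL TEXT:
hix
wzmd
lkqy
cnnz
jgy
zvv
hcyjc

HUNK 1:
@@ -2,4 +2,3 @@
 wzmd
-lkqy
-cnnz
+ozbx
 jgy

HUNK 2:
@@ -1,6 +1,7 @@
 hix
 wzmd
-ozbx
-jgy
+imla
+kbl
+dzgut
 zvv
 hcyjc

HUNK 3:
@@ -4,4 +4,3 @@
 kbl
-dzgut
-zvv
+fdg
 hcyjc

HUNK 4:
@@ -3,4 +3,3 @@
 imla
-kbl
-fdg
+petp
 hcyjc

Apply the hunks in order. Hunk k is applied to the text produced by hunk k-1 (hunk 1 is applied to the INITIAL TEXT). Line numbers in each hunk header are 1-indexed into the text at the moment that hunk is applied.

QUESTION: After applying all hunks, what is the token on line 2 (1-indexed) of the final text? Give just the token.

Answer: wzmd

Derivation:
Hunk 1: at line 2 remove [lkqy,cnnz] add [ozbx] -> 6 lines: hix wzmd ozbx jgy zvv hcyjc
Hunk 2: at line 1 remove [ozbx,jgy] add [imla,kbl,dzgut] -> 7 lines: hix wzmd imla kbl dzgut zvv hcyjc
Hunk 3: at line 4 remove [dzgut,zvv] add [fdg] -> 6 lines: hix wzmd imla kbl fdg hcyjc
Hunk 4: at line 3 remove [kbl,fdg] add [petp] -> 5 lines: hix wzmd imla petp hcyjc
Final line 2: wzmd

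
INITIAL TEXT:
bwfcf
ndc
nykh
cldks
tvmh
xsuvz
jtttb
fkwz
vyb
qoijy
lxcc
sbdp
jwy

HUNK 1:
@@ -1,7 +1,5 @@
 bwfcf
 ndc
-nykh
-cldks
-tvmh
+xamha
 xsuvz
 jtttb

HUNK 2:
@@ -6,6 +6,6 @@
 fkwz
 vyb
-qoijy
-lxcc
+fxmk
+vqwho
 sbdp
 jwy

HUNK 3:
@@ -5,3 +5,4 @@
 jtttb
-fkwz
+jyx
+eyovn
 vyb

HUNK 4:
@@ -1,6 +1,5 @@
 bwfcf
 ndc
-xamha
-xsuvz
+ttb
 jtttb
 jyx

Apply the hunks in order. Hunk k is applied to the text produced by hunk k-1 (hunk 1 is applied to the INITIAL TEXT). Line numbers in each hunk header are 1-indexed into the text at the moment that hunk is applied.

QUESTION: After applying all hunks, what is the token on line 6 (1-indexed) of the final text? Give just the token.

Answer: eyovn

Derivation:
Hunk 1: at line 1 remove [nykh,cldks,tvmh] add [xamha] -> 11 lines: bwfcf ndc xamha xsuvz jtttb fkwz vyb qoijy lxcc sbdp jwy
Hunk 2: at line 6 remove [qoijy,lxcc] add [fxmk,vqwho] -> 11 lines: bwfcf ndc xamha xsuvz jtttb fkwz vyb fxmk vqwho sbdp jwy
Hunk 3: at line 5 remove [fkwz] add [jyx,eyovn] -> 12 lines: bwfcf ndc xamha xsuvz jtttb jyx eyovn vyb fxmk vqwho sbdp jwy
Hunk 4: at line 1 remove [xamha,xsuvz] add [ttb] -> 11 lines: bwfcf ndc ttb jtttb jyx eyovn vyb fxmk vqwho sbdp jwy
Final line 6: eyovn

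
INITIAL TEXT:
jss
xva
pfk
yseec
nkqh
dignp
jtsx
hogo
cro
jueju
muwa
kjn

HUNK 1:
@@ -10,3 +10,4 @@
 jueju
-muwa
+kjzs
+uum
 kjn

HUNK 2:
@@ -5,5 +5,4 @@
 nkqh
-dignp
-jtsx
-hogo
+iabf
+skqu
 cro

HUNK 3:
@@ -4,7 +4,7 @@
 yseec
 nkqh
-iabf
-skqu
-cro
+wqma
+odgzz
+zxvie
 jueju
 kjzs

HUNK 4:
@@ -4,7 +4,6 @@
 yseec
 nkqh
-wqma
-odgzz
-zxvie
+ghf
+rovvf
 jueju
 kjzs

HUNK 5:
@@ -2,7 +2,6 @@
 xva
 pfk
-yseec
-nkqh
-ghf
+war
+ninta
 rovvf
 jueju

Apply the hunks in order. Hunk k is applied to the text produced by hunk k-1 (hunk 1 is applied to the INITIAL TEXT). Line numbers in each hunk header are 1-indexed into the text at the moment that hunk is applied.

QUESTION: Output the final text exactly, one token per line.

Answer: jss
xva
pfk
war
ninta
rovvf
jueju
kjzs
uum
kjn

Derivation:
Hunk 1: at line 10 remove [muwa] add [kjzs,uum] -> 13 lines: jss xva pfk yseec nkqh dignp jtsx hogo cro jueju kjzs uum kjn
Hunk 2: at line 5 remove [dignp,jtsx,hogo] add [iabf,skqu] -> 12 lines: jss xva pfk yseec nkqh iabf skqu cro jueju kjzs uum kjn
Hunk 3: at line 4 remove [iabf,skqu,cro] add [wqma,odgzz,zxvie] -> 12 lines: jss xva pfk yseec nkqh wqma odgzz zxvie jueju kjzs uum kjn
Hunk 4: at line 4 remove [wqma,odgzz,zxvie] add [ghf,rovvf] -> 11 lines: jss xva pfk yseec nkqh ghf rovvf jueju kjzs uum kjn
Hunk 5: at line 2 remove [yseec,nkqh,ghf] add [war,ninta] -> 10 lines: jss xva pfk war ninta rovvf jueju kjzs uum kjn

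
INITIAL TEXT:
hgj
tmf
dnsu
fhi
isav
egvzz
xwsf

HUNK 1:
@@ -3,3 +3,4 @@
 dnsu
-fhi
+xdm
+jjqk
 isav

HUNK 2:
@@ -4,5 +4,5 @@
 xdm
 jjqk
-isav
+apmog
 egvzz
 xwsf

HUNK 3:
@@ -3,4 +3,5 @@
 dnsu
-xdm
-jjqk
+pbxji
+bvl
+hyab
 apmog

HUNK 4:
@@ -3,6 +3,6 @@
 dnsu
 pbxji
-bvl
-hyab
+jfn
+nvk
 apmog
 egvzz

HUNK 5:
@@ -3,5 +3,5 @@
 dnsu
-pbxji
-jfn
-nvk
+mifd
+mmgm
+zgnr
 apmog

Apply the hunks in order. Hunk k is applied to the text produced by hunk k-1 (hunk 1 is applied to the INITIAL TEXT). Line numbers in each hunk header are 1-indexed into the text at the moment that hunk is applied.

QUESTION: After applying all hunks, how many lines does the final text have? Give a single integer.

Answer: 9

Derivation:
Hunk 1: at line 3 remove [fhi] add [xdm,jjqk] -> 8 lines: hgj tmf dnsu xdm jjqk isav egvzz xwsf
Hunk 2: at line 4 remove [isav] add [apmog] -> 8 lines: hgj tmf dnsu xdm jjqk apmog egvzz xwsf
Hunk 3: at line 3 remove [xdm,jjqk] add [pbxji,bvl,hyab] -> 9 lines: hgj tmf dnsu pbxji bvl hyab apmog egvzz xwsf
Hunk 4: at line 3 remove [bvl,hyab] add [jfn,nvk] -> 9 lines: hgj tmf dnsu pbxji jfn nvk apmog egvzz xwsf
Hunk 5: at line 3 remove [pbxji,jfn,nvk] add [mifd,mmgm,zgnr] -> 9 lines: hgj tmf dnsu mifd mmgm zgnr apmog egvzz xwsf
Final line count: 9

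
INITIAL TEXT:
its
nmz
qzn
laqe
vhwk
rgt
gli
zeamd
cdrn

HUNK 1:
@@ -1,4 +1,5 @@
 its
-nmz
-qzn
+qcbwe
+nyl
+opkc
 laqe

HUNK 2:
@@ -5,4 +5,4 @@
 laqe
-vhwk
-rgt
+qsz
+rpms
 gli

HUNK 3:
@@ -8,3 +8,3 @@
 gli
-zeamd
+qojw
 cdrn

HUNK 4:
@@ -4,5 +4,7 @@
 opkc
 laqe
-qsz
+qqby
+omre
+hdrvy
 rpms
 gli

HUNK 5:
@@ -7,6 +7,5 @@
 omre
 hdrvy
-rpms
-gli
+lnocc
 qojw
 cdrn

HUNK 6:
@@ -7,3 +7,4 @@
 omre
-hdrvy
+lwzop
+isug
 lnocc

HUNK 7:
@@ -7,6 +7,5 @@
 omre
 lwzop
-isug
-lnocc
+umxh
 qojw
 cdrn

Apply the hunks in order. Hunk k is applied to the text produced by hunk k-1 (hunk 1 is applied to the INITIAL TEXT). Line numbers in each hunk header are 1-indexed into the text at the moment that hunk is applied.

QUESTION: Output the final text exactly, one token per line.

Hunk 1: at line 1 remove [nmz,qzn] add [qcbwe,nyl,opkc] -> 10 lines: its qcbwe nyl opkc laqe vhwk rgt gli zeamd cdrn
Hunk 2: at line 5 remove [vhwk,rgt] add [qsz,rpms] -> 10 lines: its qcbwe nyl opkc laqe qsz rpms gli zeamd cdrn
Hunk 3: at line 8 remove [zeamd] add [qojw] -> 10 lines: its qcbwe nyl opkc laqe qsz rpms gli qojw cdrn
Hunk 4: at line 4 remove [qsz] add [qqby,omre,hdrvy] -> 12 lines: its qcbwe nyl opkc laqe qqby omre hdrvy rpms gli qojw cdrn
Hunk 5: at line 7 remove [rpms,gli] add [lnocc] -> 11 lines: its qcbwe nyl opkc laqe qqby omre hdrvy lnocc qojw cdrn
Hunk 6: at line 7 remove [hdrvy] add [lwzop,isug] -> 12 lines: its qcbwe nyl opkc laqe qqby omre lwzop isug lnocc qojw cdrn
Hunk 7: at line 7 remove [isug,lnocc] add [umxh] -> 11 lines: its qcbwe nyl opkc laqe qqby omre lwzop umxh qojw cdrn

Answer: its
qcbwe
nyl
opkc
laqe
qqby
omre
lwzop
umxh
qojw
cdrn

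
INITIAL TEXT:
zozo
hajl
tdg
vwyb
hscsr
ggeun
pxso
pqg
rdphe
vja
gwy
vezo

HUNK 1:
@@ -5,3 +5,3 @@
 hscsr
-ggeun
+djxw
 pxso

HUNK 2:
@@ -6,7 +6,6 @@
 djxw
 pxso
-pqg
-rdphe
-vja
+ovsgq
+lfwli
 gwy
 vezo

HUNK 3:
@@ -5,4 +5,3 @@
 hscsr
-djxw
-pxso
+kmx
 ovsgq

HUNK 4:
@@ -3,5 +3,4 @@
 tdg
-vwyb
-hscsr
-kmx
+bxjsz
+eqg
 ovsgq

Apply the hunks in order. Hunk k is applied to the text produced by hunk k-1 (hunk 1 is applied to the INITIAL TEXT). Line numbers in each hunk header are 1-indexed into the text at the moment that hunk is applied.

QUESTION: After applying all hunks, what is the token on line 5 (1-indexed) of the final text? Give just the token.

Answer: eqg

Derivation:
Hunk 1: at line 5 remove [ggeun] add [djxw] -> 12 lines: zozo hajl tdg vwyb hscsr djxw pxso pqg rdphe vja gwy vezo
Hunk 2: at line 6 remove [pqg,rdphe,vja] add [ovsgq,lfwli] -> 11 lines: zozo hajl tdg vwyb hscsr djxw pxso ovsgq lfwli gwy vezo
Hunk 3: at line 5 remove [djxw,pxso] add [kmx] -> 10 lines: zozo hajl tdg vwyb hscsr kmx ovsgq lfwli gwy vezo
Hunk 4: at line 3 remove [vwyb,hscsr,kmx] add [bxjsz,eqg] -> 9 lines: zozo hajl tdg bxjsz eqg ovsgq lfwli gwy vezo
Final line 5: eqg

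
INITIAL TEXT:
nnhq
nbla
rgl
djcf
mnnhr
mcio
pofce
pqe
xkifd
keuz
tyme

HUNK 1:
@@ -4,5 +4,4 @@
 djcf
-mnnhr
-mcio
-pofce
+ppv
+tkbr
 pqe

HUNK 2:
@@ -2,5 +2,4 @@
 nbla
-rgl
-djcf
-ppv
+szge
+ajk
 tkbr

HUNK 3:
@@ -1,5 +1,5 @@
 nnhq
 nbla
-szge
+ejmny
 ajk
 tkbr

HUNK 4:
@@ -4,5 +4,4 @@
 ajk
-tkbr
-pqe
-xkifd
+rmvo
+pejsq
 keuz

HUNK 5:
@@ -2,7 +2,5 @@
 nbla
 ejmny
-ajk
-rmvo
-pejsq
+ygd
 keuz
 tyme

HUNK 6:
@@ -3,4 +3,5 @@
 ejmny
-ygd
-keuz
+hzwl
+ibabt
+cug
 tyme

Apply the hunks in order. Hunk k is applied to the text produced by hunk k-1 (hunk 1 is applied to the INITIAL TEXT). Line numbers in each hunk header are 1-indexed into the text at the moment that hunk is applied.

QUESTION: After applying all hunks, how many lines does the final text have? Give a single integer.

Answer: 7

Derivation:
Hunk 1: at line 4 remove [mnnhr,mcio,pofce] add [ppv,tkbr] -> 10 lines: nnhq nbla rgl djcf ppv tkbr pqe xkifd keuz tyme
Hunk 2: at line 2 remove [rgl,djcf,ppv] add [szge,ajk] -> 9 lines: nnhq nbla szge ajk tkbr pqe xkifd keuz tyme
Hunk 3: at line 1 remove [szge] add [ejmny] -> 9 lines: nnhq nbla ejmny ajk tkbr pqe xkifd keuz tyme
Hunk 4: at line 4 remove [tkbr,pqe,xkifd] add [rmvo,pejsq] -> 8 lines: nnhq nbla ejmny ajk rmvo pejsq keuz tyme
Hunk 5: at line 2 remove [ajk,rmvo,pejsq] add [ygd] -> 6 lines: nnhq nbla ejmny ygd keuz tyme
Hunk 6: at line 3 remove [ygd,keuz] add [hzwl,ibabt,cug] -> 7 lines: nnhq nbla ejmny hzwl ibabt cug tyme
Final line count: 7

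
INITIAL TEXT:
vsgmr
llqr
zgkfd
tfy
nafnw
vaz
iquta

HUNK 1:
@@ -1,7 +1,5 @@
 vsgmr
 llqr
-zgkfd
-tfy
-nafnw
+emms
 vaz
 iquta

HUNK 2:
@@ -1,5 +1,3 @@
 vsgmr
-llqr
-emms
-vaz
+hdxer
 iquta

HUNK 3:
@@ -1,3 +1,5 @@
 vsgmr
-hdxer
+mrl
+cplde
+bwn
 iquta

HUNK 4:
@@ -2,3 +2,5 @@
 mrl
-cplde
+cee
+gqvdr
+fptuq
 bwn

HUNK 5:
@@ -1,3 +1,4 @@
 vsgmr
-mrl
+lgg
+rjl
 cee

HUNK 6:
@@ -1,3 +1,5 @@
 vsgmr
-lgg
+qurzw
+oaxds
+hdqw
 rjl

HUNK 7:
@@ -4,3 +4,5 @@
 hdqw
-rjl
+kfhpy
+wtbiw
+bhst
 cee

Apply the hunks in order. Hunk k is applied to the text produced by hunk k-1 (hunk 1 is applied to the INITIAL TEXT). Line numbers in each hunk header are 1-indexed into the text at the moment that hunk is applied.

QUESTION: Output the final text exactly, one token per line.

Answer: vsgmr
qurzw
oaxds
hdqw
kfhpy
wtbiw
bhst
cee
gqvdr
fptuq
bwn
iquta

Derivation:
Hunk 1: at line 1 remove [zgkfd,tfy,nafnw] add [emms] -> 5 lines: vsgmr llqr emms vaz iquta
Hunk 2: at line 1 remove [llqr,emms,vaz] add [hdxer] -> 3 lines: vsgmr hdxer iquta
Hunk 3: at line 1 remove [hdxer] add [mrl,cplde,bwn] -> 5 lines: vsgmr mrl cplde bwn iquta
Hunk 4: at line 2 remove [cplde] add [cee,gqvdr,fptuq] -> 7 lines: vsgmr mrl cee gqvdr fptuq bwn iquta
Hunk 5: at line 1 remove [mrl] add [lgg,rjl] -> 8 lines: vsgmr lgg rjl cee gqvdr fptuq bwn iquta
Hunk 6: at line 1 remove [lgg] add [qurzw,oaxds,hdqw] -> 10 lines: vsgmr qurzw oaxds hdqw rjl cee gqvdr fptuq bwn iquta
Hunk 7: at line 4 remove [rjl] add [kfhpy,wtbiw,bhst] -> 12 lines: vsgmr qurzw oaxds hdqw kfhpy wtbiw bhst cee gqvdr fptuq bwn iquta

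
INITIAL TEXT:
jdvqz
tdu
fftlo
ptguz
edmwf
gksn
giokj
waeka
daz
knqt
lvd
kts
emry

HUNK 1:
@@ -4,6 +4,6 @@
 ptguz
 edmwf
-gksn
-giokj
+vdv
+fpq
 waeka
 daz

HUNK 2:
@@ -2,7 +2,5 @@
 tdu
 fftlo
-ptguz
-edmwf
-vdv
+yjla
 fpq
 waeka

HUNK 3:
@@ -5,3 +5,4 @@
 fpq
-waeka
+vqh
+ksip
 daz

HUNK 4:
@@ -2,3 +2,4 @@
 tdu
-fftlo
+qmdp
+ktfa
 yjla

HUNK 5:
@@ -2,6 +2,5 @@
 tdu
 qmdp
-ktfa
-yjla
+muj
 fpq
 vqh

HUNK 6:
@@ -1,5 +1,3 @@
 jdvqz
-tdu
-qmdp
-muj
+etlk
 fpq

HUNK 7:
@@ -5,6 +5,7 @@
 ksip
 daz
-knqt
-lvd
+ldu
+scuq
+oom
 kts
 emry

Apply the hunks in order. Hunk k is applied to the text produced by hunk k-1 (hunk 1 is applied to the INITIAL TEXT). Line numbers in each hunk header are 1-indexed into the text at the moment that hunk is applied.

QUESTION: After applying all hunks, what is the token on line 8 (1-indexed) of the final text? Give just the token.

Hunk 1: at line 4 remove [gksn,giokj] add [vdv,fpq] -> 13 lines: jdvqz tdu fftlo ptguz edmwf vdv fpq waeka daz knqt lvd kts emry
Hunk 2: at line 2 remove [ptguz,edmwf,vdv] add [yjla] -> 11 lines: jdvqz tdu fftlo yjla fpq waeka daz knqt lvd kts emry
Hunk 3: at line 5 remove [waeka] add [vqh,ksip] -> 12 lines: jdvqz tdu fftlo yjla fpq vqh ksip daz knqt lvd kts emry
Hunk 4: at line 2 remove [fftlo] add [qmdp,ktfa] -> 13 lines: jdvqz tdu qmdp ktfa yjla fpq vqh ksip daz knqt lvd kts emry
Hunk 5: at line 2 remove [ktfa,yjla] add [muj] -> 12 lines: jdvqz tdu qmdp muj fpq vqh ksip daz knqt lvd kts emry
Hunk 6: at line 1 remove [tdu,qmdp,muj] add [etlk] -> 10 lines: jdvqz etlk fpq vqh ksip daz knqt lvd kts emry
Hunk 7: at line 5 remove [knqt,lvd] add [ldu,scuq,oom] -> 11 lines: jdvqz etlk fpq vqh ksip daz ldu scuq oom kts emry
Final line 8: scuq

Answer: scuq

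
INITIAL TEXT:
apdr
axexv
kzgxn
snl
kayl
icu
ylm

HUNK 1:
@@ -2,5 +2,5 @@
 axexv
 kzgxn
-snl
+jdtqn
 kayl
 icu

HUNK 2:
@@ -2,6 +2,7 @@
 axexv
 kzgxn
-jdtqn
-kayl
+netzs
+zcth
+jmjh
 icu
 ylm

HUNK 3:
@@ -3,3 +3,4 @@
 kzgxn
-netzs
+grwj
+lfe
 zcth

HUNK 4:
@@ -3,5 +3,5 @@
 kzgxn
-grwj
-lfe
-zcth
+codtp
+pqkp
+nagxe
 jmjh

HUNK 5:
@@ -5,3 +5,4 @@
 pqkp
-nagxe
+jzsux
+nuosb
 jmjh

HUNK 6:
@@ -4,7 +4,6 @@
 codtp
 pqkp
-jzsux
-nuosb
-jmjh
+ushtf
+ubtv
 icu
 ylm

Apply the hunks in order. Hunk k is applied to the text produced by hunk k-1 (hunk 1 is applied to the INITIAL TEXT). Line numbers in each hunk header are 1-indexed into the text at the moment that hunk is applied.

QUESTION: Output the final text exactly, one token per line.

Hunk 1: at line 2 remove [snl] add [jdtqn] -> 7 lines: apdr axexv kzgxn jdtqn kayl icu ylm
Hunk 2: at line 2 remove [jdtqn,kayl] add [netzs,zcth,jmjh] -> 8 lines: apdr axexv kzgxn netzs zcth jmjh icu ylm
Hunk 3: at line 3 remove [netzs] add [grwj,lfe] -> 9 lines: apdr axexv kzgxn grwj lfe zcth jmjh icu ylm
Hunk 4: at line 3 remove [grwj,lfe,zcth] add [codtp,pqkp,nagxe] -> 9 lines: apdr axexv kzgxn codtp pqkp nagxe jmjh icu ylm
Hunk 5: at line 5 remove [nagxe] add [jzsux,nuosb] -> 10 lines: apdr axexv kzgxn codtp pqkp jzsux nuosb jmjh icu ylm
Hunk 6: at line 4 remove [jzsux,nuosb,jmjh] add [ushtf,ubtv] -> 9 lines: apdr axexv kzgxn codtp pqkp ushtf ubtv icu ylm

Answer: apdr
axexv
kzgxn
codtp
pqkp
ushtf
ubtv
icu
ylm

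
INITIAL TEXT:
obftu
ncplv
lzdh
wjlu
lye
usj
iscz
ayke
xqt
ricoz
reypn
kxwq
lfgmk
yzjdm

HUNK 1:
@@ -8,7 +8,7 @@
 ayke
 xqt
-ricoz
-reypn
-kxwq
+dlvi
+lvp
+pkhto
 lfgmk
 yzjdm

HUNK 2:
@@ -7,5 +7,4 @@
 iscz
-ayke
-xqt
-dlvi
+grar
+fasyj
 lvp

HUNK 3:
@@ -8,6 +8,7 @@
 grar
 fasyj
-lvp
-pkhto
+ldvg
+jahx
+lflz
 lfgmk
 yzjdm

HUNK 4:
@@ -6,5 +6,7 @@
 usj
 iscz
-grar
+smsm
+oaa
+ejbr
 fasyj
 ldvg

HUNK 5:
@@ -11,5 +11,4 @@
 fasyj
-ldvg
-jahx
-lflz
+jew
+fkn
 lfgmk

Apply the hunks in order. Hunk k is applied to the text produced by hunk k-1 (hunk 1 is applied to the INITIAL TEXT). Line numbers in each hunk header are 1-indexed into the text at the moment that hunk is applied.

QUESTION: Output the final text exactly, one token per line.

Hunk 1: at line 8 remove [ricoz,reypn,kxwq] add [dlvi,lvp,pkhto] -> 14 lines: obftu ncplv lzdh wjlu lye usj iscz ayke xqt dlvi lvp pkhto lfgmk yzjdm
Hunk 2: at line 7 remove [ayke,xqt,dlvi] add [grar,fasyj] -> 13 lines: obftu ncplv lzdh wjlu lye usj iscz grar fasyj lvp pkhto lfgmk yzjdm
Hunk 3: at line 8 remove [lvp,pkhto] add [ldvg,jahx,lflz] -> 14 lines: obftu ncplv lzdh wjlu lye usj iscz grar fasyj ldvg jahx lflz lfgmk yzjdm
Hunk 4: at line 6 remove [grar] add [smsm,oaa,ejbr] -> 16 lines: obftu ncplv lzdh wjlu lye usj iscz smsm oaa ejbr fasyj ldvg jahx lflz lfgmk yzjdm
Hunk 5: at line 11 remove [ldvg,jahx,lflz] add [jew,fkn] -> 15 lines: obftu ncplv lzdh wjlu lye usj iscz smsm oaa ejbr fasyj jew fkn lfgmk yzjdm

Answer: obftu
ncplv
lzdh
wjlu
lye
usj
iscz
smsm
oaa
ejbr
fasyj
jew
fkn
lfgmk
yzjdm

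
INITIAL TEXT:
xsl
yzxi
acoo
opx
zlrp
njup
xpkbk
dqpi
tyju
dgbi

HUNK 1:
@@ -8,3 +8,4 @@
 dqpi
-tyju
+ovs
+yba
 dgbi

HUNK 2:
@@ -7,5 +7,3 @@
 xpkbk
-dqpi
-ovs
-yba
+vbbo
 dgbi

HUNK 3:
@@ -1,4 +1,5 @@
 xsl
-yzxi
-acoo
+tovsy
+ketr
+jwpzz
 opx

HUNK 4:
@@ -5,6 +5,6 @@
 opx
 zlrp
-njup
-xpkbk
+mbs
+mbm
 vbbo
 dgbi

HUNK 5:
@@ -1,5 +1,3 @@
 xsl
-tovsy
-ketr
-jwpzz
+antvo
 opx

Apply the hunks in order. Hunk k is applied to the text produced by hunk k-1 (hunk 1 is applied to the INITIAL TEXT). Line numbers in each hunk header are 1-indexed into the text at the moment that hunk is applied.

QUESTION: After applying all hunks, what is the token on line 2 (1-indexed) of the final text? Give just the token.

Hunk 1: at line 8 remove [tyju] add [ovs,yba] -> 11 lines: xsl yzxi acoo opx zlrp njup xpkbk dqpi ovs yba dgbi
Hunk 2: at line 7 remove [dqpi,ovs,yba] add [vbbo] -> 9 lines: xsl yzxi acoo opx zlrp njup xpkbk vbbo dgbi
Hunk 3: at line 1 remove [yzxi,acoo] add [tovsy,ketr,jwpzz] -> 10 lines: xsl tovsy ketr jwpzz opx zlrp njup xpkbk vbbo dgbi
Hunk 4: at line 5 remove [njup,xpkbk] add [mbs,mbm] -> 10 lines: xsl tovsy ketr jwpzz opx zlrp mbs mbm vbbo dgbi
Hunk 5: at line 1 remove [tovsy,ketr,jwpzz] add [antvo] -> 8 lines: xsl antvo opx zlrp mbs mbm vbbo dgbi
Final line 2: antvo

Answer: antvo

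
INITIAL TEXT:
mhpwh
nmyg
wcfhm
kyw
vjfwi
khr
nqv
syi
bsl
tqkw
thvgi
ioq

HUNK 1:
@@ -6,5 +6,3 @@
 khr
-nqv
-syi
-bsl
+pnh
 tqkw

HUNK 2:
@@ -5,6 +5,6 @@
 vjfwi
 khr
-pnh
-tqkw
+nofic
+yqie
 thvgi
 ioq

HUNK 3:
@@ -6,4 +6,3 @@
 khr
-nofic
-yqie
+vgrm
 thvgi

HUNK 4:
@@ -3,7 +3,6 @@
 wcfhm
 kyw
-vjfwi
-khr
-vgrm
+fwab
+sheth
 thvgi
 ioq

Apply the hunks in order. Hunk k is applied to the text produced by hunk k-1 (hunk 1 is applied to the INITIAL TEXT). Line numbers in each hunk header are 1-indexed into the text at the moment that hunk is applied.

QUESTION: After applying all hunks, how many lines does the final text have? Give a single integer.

Hunk 1: at line 6 remove [nqv,syi,bsl] add [pnh] -> 10 lines: mhpwh nmyg wcfhm kyw vjfwi khr pnh tqkw thvgi ioq
Hunk 2: at line 5 remove [pnh,tqkw] add [nofic,yqie] -> 10 lines: mhpwh nmyg wcfhm kyw vjfwi khr nofic yqie thvgi ioq
Hunk 3: at line 6 remove [nofic,yqie] add [vgrm] -> 9 lines: mhpwh nmyg wcfhm kyw vjfwi khr vgrm thvgi ioq
Hunk 4: at line 3 remove [vjfwi,khr,vgrm] add [fwab,sheth] -> 8 lines: mhpwh nmyg wcfhm kyw fwab sheth thvgi ioq
Final line count: 8

Answer: 8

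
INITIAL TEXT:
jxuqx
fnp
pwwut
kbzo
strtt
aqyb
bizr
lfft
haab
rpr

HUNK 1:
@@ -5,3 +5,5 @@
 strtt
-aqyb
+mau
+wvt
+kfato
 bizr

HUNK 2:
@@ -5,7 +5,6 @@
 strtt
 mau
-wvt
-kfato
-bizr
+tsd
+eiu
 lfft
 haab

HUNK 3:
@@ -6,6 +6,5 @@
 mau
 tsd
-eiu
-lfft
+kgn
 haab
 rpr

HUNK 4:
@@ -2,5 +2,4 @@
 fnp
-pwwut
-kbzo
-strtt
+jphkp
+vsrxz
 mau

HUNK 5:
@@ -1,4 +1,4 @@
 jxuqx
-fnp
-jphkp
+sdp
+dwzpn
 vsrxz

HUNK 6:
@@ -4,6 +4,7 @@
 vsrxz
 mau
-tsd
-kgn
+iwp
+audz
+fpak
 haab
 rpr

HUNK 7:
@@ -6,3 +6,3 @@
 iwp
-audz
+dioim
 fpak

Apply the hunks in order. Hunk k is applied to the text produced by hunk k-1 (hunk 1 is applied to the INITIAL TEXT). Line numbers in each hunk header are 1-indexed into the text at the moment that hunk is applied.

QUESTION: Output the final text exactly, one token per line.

Answer: jxuqx
sdp
dwzpn
vsrxz
mau
iwp
dioim
fpak
haab
rpr

Derivation:
Hunk 1: at line 5 remove [aqyb] add [mau,wvt,kfato] -> 12 lines: jxuqx fnp pwwut kbzo strtt mau wvt kfato bizr lfft haab rpr
Hunk 2: at line 5 remove [wvt,kfato,bizr] add [tsd,eiu] -> 11 lines: jxuqx fnp pwwut kbzo strtt mau tsd eiu lfft haab rpr
Hunk 3: at line 6 remove [eiu,lfft] add [kgn] -> 10 lines: jxuqx fnp pwwut kbzo strtt mau tsd kgn haab rpr
Hunk 4: at line 2 remove [pwwut,kbzo,strtt] add [jphkp,vsrxz] -> 9 lines: jxuqx fnp jphkp vsrxz mau tsd kgn haab rpr
Hunk 5: at line 1 remove [fnp,jphkp] add [sdp,dwzpn] -> 9 lines: jxuqx sdp dwzpn vsrxz mau tsd kgn haab rpr
Hunk 6: at line 4 remove [tsd,kgn] add [iwp,audz,fpak] -> 10 lines: jxuqx sdp dwzpn vsrxz mau iwp audz fpak haab rpr
Hunk 7: at line 6 remove [audz] add [dioim] -> 10 lines: jxuqx sdp dwzpn vsrxz mau iwp dioim fpak haab rpr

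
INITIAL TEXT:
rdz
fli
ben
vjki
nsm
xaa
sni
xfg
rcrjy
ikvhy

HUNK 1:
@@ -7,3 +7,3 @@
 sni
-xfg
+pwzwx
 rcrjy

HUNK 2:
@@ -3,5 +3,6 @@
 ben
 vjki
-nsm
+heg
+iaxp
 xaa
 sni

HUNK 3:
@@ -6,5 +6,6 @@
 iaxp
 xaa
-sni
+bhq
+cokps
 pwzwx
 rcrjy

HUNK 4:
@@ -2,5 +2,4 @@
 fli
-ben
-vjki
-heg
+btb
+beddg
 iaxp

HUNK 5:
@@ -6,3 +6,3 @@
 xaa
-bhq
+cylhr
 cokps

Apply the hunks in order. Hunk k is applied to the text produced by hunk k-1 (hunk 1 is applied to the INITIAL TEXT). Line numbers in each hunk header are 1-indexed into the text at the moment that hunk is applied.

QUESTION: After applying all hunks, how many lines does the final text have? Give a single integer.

Hunk 1: at line 7 remove [xfg] add [pwzwx] -> 10 lines: rdz fli ben vjki nsm xaa sni pwzwx rcrjy ikvhy
Hunk 2: at line 3 remove [nsm] add [heg,iaxp] -> 11 lines: rdz fli ben vjki heg iaxp xaa sni pwzwx rcrjy ikvhy
Hunk 3: at line 6 remove [sni] add [bhq,cokps] -> 12 lines: rdz fli ben vjki heg iaxp xaa bhq cokps pwzwx rcrjy ikvhy
Hunk 4: at line 2 remove [ben,vjki,heg] add [btb,beddg] -> 11 lines: rdz fli btb beddg iaxp xaa bhq cokps pwzwx rcrjy ikvhy
Hunk 5: at line 6 remove [bhq] add [cylhr] -> 11 lines: rdz fli btb beddg iaxp xaa cylhr cokps pwzwx rcrjy ikvhy
Final line count: 11

Answer: 11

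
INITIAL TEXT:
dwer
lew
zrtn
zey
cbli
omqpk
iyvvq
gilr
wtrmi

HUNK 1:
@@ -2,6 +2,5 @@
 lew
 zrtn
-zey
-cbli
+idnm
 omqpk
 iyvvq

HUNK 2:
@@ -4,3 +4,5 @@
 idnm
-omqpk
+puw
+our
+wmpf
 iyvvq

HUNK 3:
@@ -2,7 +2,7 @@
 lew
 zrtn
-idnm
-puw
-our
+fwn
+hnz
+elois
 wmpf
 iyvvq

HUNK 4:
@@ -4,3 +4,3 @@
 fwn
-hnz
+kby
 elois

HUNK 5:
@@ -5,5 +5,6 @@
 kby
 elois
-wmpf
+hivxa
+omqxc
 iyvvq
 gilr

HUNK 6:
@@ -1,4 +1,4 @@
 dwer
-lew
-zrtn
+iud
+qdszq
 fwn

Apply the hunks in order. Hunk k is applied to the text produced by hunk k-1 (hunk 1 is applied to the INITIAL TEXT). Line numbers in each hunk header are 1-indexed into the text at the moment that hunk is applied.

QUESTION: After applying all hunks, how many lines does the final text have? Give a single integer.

Answer: 11

Derivation:
Hunk 1: at line 2 remove [zey,cbli] add [idnm] -> 8 lines: dwer lew zrtn idnm omqpk iyvvq gilr wtrmi
Hunk 2: at line 4 remove [omqpk] add [puw,our,wmpf] -> 10 lines: dwer lew zrtn idnm puw our wmpf iyvvq gilr wtrmi
Hunk 3: at line 2 remove [idnm,puw,our] add [fwn,hnz,elois] -> 10 lines: dwer lew zrtn fwn hnz elois wmpf iyvvq gilr wtrmi
Hunk 4: at line 4 remove [hnz] add [kby] -> 10 lines: dwer lew zrtn fwn kby elois wmpf iyvvq gilr wtrmi
Hunk 5: at line 5 remove [wmpf] add [hivxa,omqxc] -> 11 lines: dwer lew zrtn fwn kby elois hivxa omqxc iyvvq gilr wtrmi
Hunk 6: at line 1 remove [lew,zrtn] add [iud,qdszq] -> 11 lines: dwer iud qdszq fwn kby elois hivxa omqxc iyvvq gilr wtrmi
Final line count: 11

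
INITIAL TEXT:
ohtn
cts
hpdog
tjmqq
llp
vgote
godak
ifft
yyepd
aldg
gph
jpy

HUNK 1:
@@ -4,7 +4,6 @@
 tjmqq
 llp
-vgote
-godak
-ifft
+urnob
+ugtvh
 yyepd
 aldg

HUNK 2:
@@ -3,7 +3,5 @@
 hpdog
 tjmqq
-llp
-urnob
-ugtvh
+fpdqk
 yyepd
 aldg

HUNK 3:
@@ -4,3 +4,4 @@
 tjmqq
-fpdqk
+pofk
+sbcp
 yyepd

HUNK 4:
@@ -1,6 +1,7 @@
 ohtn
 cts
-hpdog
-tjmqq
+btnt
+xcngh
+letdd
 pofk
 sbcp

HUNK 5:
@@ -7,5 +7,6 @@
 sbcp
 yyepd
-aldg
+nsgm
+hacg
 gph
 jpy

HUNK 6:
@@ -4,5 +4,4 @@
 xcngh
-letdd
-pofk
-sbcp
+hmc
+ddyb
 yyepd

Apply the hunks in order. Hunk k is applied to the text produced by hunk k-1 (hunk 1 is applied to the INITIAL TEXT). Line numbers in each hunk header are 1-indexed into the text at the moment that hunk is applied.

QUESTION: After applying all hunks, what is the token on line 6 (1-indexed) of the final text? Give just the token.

Hunk 1: at line 4 remove [vgote,godak,ifft] add [urnob,ugtvh] -> 11 lines: ohtn cts hpdog tjmqq llp urnob ugtvh yyepd aldg gph jpy
Hunk 2: at line 3 remove [llp,urnob,ugtvh] add [fpdqk] -> 9 lines: ohtn cts hpdog tjmqq fpdqk yyepd aldg gph jpy
Hunk 3: at line 4 remove [fpdqk] add [pofk,sbcp] -> 10 lines: ohtn cts hpdog tjmqq pofk sbcp yyepd aldg gph jpy
Hunk 4: at line 1 remove [hpdog,tjmqq] add [btnt,xcngh,letdd] -> 11 lines: ohtn cts btnt xcngh letdd pofk sbcp yyepd aldg gph jpy
Hunk 5: at line 7 remove [aldg] add [nsgm,hacg] -> 12 lines: ohtn cts btnt xcngh letdd pofk sbcp yyepd nsgm hacg gph jpy
Hunk 6: at line 4 remove [letdd,pofk,sbcp] add [hmc,ddyb] -> 11 lines: ohtn cts btnt xcngh hmc ddyb yyepd nsgm hacg gph jpy
Final line 6: ddyb

Answer: ddyb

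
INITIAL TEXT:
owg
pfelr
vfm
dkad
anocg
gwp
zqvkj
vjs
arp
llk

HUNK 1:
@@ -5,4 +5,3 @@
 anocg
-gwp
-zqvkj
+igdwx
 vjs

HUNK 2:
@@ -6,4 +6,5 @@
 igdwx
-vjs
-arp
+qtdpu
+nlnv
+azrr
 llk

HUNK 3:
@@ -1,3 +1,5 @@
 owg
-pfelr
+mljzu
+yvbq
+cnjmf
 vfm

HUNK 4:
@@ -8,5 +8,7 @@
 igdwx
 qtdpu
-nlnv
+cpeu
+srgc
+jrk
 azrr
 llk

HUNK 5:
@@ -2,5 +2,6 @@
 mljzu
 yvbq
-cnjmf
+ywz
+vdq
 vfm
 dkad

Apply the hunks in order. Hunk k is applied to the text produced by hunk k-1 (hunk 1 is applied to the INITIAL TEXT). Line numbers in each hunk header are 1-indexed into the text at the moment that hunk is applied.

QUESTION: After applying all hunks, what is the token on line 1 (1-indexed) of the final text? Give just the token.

Answer: owg

Derivation:
Hunk 1: at line 5 remove [gwp,zqvkj] add [igdwx] -> 9 lines: owg pfelr vfm dkad anocg igdwx vjs arp llk
Hunk 2: at line 6 remove [vjs,arp] add [qtdpu,nlnv,azrr] -> 10 lines: owg pfelr vfm dkad anocg igdwx qtdpu nlnv azrr llk
Hunk 3: at line 1 remove [pfelr] add [mljzu,yvbq,cnjmf] -> 12 lines: owg mljzu yvbq cnjmf vfm dkad anocg igdwx qtdpu nlnv azrr llk
Hunk 4: at line 8 remove [nlnv] add [cpeu,srgc,jrk] -> 14 lines: owg mljzu yvbq cnjmf vfm dkad anocg igdwx qtdpu cpeu srgc jrk azrr llk
Hunk 5: at line 2 remove [cnjmf] add [ywz,vdq] -> 15 lines: owg mljzu yvbq ywz vdq vfm dkad anocg igdwx qtdpu cpeu srgc jrk azrr llk
Final line 1: owg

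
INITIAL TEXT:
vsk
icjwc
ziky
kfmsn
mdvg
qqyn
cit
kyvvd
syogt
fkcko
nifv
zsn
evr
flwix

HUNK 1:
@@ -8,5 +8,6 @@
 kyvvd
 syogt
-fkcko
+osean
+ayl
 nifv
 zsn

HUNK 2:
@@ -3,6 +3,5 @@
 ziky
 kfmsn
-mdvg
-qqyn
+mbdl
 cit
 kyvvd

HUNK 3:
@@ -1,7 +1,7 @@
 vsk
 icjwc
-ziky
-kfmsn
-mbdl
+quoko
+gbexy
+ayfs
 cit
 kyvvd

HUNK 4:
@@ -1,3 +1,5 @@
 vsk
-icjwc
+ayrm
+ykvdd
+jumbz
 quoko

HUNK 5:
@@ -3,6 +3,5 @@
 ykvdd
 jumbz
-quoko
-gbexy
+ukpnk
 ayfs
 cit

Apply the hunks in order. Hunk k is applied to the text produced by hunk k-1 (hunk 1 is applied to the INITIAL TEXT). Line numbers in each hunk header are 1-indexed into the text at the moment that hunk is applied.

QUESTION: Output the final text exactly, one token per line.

Hunk 1: at line 8 remove [fkcko] add [osean,ayl] -> 15 lines: vsk icjwc ziky kfmsn mdvg qqyn cit kyvvd syogt osean ayl nifv zsn evr flwix
Hunk 2: at line 3 remove [mdvg,qqyn] add [mbdl] -> 14 lines: vsk icjwc ziky kfmsn mbdl cit kyvvd syogt osean ayl nifv zsn evr flwix
Hunk 3: at line 1 remove [ziky,kfmsn,mbdl] add [quoko,gbexy,ayfs] -> 14 lines: vsk icjwc quoko gbexy ayfs cit kyvvd syogt osean ayl nifv zsn evr flwix
Hunk 4: at line 1 remove [icjwc] add [ayrm,ykvdd,jumbz] -> 16 lines: vsk ayrm ykvdd jumbz quoko gbexy ayfs cit kyvvd syogt osean ayl nifv zsn evr flwix
Hunk 5: at line 3 remove [quoko,gbexy] add [ukpnk] -> 15 lines: vsk ayrm ykvdd jumbz ukpnk ayfs cit kyvvd syogt osean ayl nifv zsn evr flwix

Answer: vsk
ayrm
ykvdd
jumbz
ukpnk
ayfs
cit
kyvvd
syogt
osean
ayl
nifv
zsn
evr
flwix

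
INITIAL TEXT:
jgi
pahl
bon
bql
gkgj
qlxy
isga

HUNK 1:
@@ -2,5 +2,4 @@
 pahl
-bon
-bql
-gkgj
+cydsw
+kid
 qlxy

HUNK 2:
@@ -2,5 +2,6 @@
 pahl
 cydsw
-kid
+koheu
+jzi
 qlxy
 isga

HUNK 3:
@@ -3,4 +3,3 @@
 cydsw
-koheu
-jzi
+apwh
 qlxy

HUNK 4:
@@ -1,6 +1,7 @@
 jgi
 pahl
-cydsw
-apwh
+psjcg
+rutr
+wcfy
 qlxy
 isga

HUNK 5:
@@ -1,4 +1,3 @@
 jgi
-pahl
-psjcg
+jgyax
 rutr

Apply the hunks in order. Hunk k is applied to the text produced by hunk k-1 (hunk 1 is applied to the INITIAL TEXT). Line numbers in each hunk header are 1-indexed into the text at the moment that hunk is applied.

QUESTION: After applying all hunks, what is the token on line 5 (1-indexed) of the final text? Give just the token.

Answer: qlxy

Derivation:
Hunk 1: at line 2 remove [bon,bql,gkgj] add [cydsw,kid] -> 6 lines: jgi pahl cydsw kid qlxy isga
Hunk 2: at line 2 remove [kid] add [koheu,jzi] -> 7 lines: jgi pahl cydsw koheu jzi qlxy isga
Hunk 3: at line 3 remove [koheu,jzi] add [apwh] -> 6 lines: jgi pahl cydsw apwh qlxy isga
Hunk 4: at line 1 remove [cydsw,apwh] add [psjcg,rutr,wcfy] -> 7 lines: jgi pahl psjcg rutr wcfy qlxy isga
Hunk 5: at line 1 remove [pahl,psjcg] add [jgyax] -> 6 lines: jgi jgyax rutr wcfy qlxy isga
Final line 5: qlxy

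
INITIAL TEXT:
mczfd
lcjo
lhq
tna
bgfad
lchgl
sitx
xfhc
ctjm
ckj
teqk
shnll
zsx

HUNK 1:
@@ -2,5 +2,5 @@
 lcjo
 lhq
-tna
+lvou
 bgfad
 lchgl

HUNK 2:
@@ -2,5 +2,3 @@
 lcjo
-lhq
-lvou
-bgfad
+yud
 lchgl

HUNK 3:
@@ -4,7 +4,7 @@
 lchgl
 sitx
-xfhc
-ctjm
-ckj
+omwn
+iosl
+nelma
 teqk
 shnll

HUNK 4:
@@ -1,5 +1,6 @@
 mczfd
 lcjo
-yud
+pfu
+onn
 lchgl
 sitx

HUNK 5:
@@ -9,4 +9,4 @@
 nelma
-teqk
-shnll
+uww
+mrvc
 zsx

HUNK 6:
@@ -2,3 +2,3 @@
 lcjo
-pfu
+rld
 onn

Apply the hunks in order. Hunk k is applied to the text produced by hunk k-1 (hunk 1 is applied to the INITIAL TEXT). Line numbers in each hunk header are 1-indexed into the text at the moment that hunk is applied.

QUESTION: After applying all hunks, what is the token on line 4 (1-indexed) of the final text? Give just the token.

Hunk 1: at line 2 remove [tna] add [lvou] -> 13 lines: mczfd lcjo lhq lvou bgfad lchgl sitx xfhc ctjm ckj teqk shnll zsx
Hunk 2: at line 2 remove [lhq,lvou,bgfad] add [yud] -> 11 lines: mczfd lcjo yud lchgl sitx xfhc ctjm ckj teqk shnll zsx
Hunk 3: at line 4 remove [xfhc,ctjm,ckj] add [omwn,iosl,nelma] -> 11 lines: mczfd lcjo yud lchgl sitx omwn iosl nelma teqk shnll zsx
Hunk 4: at line 1 remove [yud] add [pfu,onn] -> 12 lines: mczfd lcjo pfu onn lchgl sitx omwn iosl nelma teqk shnll zsx
Hunk 5: at line 9 remove [teqk,shnll] add [uww,mrvc] -> 12 lines: mczfd lcjo pfu onn lchgl sitx omwn iosl nelma uww mrvc zsx
Hunk 6: at line 2 remove [pfu] add [rld] -> 12 lines: mczfd lcjo rld onn lchgl sitx omwn iosl nelma uww mrvc zsx
Final line 4: onn

Answer: onn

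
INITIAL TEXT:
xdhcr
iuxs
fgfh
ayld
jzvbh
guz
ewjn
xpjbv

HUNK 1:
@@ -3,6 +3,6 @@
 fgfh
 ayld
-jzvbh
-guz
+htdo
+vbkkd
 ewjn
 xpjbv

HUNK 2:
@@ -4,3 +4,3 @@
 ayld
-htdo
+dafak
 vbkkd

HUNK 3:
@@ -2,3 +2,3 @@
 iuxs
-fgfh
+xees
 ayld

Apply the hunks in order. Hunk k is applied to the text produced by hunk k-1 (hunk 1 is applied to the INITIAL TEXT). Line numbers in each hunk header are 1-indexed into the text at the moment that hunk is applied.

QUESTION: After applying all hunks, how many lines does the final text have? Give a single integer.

Hunk 1: at line 3 remove [jzvbh,guz] add [htdo,vbkkd] -> 8 lines: xdhcr iuxs fgfh ayld htdo vbkkd ewjn xpjbv
Hunk 2: at line 4 remove [htdo] add [dafak] -> 8 lines: xdhcr iuxs fgfh ayld dafak vbkkd ewjn xpjbv
Hunk 3: at line 2 remove [fgfh] add [xees] -> 8 lines: xdhcr iuxs xees ayld dafak vbkkd ewjn xpjbv
Final line count: 8

Answer: 8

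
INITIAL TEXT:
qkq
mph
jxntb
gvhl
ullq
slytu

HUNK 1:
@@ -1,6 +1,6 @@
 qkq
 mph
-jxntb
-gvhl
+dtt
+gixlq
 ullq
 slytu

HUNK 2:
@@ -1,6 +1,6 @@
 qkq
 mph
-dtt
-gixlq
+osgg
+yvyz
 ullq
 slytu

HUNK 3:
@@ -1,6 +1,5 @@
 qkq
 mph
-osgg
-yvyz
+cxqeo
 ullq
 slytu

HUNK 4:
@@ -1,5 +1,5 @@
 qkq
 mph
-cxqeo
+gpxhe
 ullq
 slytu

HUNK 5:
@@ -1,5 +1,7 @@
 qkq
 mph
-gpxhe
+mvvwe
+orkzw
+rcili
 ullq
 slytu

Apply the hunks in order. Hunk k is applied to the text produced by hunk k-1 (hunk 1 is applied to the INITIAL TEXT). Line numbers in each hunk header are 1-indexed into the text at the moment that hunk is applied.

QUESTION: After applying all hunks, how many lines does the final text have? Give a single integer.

Hunk 1: at line 1 remove [jxntb,gvhl] add [dtt,gixlq] -> 6 lines: qkq mph dtt gixlq ullq slytu
Hunk 2: at line 1 remove [dtt,gixlq] add [osgg,yvyz] -> 6 lines: qkq mph osgg yvyz ullq slytu
Hunk 3: at line 1 remove [osgg,yvyz] add [cxqeo] -> 5 lines: qkq mph cxqeo ullq slytu
Hunk 4: at line 1 remove [cxqeo] add [gpxhe] -> 5 lines: qkq mph gpxhe ullq slytu
Hunk 5: at line 1 remove [gpxhe] add [mvvwe,orkzw,rcili] -> 7 lines: qkq mph mvvwe orkzw rcili ullq slytu
Final line count: 7

Answer: 7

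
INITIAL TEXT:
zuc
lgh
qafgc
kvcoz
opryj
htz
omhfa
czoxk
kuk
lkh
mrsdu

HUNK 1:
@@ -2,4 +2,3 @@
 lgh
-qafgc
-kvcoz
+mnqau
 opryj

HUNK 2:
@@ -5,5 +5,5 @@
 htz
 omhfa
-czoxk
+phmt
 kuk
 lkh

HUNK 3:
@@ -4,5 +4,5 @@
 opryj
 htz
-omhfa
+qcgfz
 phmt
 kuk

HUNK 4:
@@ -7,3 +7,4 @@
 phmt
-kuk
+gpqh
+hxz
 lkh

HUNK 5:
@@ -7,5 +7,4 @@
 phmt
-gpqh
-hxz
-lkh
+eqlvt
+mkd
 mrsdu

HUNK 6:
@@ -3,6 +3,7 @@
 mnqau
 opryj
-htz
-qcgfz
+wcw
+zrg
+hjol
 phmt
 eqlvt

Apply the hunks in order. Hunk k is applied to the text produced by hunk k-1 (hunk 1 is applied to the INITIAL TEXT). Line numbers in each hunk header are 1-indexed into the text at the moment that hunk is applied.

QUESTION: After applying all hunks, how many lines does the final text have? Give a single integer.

Answer: 11

Derivation:
Hunk 1: at line 2 remove [qafgc,kvcoz] add [mnqau] -> 10 lines: zuc lgh mnqau opryj htz omhfa czoxk kuk lkh mrsdu
Hunk 2: at line 5 remove [czoxk] add [phmt] -> 10 lines: zuc lgh mnqau opryj htz omhfa phmt kuk lkh mrsdu
Hunk 3: at line 4 remove [omhfa] add [qcgfz] -> 10 lines: zuc lgh mnqau opryj htz qcgfz phmt kuk lkh mrsdu
Hunk 4: at line 7 remove [kuk] add [gpqh,hxz] -> 11 lines: zuc lgh mnqau opryj htz qcgfz phmt gpqh hxz lkh mrsdu
Hunk 5: at line 7 remove [gpqh,hxz,lkh] add [eqlvt,mkd] -> 10 lines: zuc lgh mnqau opryj htz qcgfz phmt eqlvt mkd mrsdu
Hunk 6: at line 3 remove [htz,qcgfz] add [wcw,zrg,hjol] -> 11 lines: zuc lgh mnqau opryj wcw zrg hjol phmt eqlvt mkd mrsdu
Final line count: 11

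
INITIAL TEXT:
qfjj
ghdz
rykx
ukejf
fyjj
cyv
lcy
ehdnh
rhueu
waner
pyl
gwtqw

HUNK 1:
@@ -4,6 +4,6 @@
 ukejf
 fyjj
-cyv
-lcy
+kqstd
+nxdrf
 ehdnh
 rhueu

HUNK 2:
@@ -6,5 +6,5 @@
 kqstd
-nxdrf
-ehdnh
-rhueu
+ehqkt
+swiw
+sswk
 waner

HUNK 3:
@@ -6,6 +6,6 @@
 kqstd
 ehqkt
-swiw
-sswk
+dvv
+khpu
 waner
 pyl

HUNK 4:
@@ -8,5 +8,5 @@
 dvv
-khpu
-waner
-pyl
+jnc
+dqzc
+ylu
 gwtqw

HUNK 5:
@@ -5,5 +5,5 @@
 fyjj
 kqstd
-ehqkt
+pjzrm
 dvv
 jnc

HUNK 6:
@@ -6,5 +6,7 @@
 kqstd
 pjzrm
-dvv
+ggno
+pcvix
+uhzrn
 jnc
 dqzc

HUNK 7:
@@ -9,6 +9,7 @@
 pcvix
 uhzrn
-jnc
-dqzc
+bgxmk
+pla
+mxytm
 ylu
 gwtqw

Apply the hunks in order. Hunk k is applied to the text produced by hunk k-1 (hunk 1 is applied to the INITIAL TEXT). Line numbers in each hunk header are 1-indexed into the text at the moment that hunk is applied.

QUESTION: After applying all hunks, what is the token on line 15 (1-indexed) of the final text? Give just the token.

Answer: gwtqw

Derivation:
Hunk 1: at line 4 remove [cyv,lcy] add [kqstd,nxdrf] -> 12 lines: qfjj ghdz rykx ukejf fyjj kqstd nxdrf ehdnh rhueu waner pyl gwtqw
Hunk 2: at line 6 remove [nxdrf,ehdnh,rhueu] add [ehqkt,swiw,sswk] -> 12 lines: qfjj ghdz rykx ukejf fyjj kqstd ehqkt swiw sswk waner pyl gwtqw
Hunk 3: at line 6 remove [swiw,sswk] add [dvv,khpu] -> 12 lines: qfjj ghdz rykx ukejf fyjj kqstd ehqkt dvv khpu waner pyl gwtqw
Hunk 4: at line 8 remove [khpu,waner,pyl] add [jnc,dqzc,ylu] -> 12 lines: qfjj ghdz rykx ukejf fyjj kqstd ehqkt dvv jnc dqzc ylu gwtqw
Hunk 5: at line 5 remove [ehqkt] add [pjzrm] -> 12 lines: qfjj ghdz rykx ukejf fyjj kqstd pjzrm dvv jnc dqzc ylu gwtqw
Hunk 6: at line 6 remove [dvv] add [ggno,pcvix,uhzrn] -> 14 lines: qfjj ghdz rykx ukejf fyjj kqstd pjzrm ggno pcvix uhzrn jnc dqzc ylu gwtqw
Hunk 7: at line 9 remove [jnc,dqzc] add [bgxmk,pla,mxytm] -> 15 lines: qfjj ghdz rykx ukejf fyjj kqstd pjzrm ggno pcvix uhzrn bgxmk pla mxytm ylu gwtqw
Final line 15: gwtqw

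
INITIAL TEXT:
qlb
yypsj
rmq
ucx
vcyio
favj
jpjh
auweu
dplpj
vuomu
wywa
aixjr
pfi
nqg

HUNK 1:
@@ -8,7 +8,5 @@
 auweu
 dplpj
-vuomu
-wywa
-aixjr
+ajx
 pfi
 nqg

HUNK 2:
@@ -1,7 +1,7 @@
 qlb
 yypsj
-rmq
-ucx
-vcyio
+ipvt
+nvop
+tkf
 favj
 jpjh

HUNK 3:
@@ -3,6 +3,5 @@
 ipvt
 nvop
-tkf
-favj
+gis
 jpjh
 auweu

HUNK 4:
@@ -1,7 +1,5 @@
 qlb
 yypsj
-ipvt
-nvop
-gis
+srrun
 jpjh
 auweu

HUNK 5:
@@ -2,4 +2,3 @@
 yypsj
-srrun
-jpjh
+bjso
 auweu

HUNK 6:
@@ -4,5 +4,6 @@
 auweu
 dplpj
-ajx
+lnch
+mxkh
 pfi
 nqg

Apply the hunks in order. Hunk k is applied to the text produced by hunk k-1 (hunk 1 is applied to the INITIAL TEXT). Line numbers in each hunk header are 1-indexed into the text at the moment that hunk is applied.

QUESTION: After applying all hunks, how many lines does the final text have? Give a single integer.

Answer: 9

Derivation:
Hunk 1: at line 8 remove [vuomu,wywa,aixjr] add [ajx] -> 12 lines: qlb yypsj rmq ucx vcyio favj jpjh auweu dplpj ajx pfi nqg
Hunk 2: at line 1 remove [rmq,ucx,vcyio] add [ipvt,nvop,tkf] -> 12 lines: qlb yypsj ipvt nvop tkf favj jpjh auweu dplpj ajx pfi nqg
Hunk 3: at line 3 remove [tkf,favj] add [gis] -> 11 lines: qlb yypsj ipvt nvop gis jpjh auweu dplpj ajx pfi nqg
Hunk 4: at line 1 remove [ipvt,nvop,gis] add [srrun] -> 9 lines: qlb yypsj srrun jpjh auweu dplpj ajx pfi nqg
Hunk 5: at line 2 remove [srrun,jpjh] add [bjso] -> 8 lines: qlb yypsj bjso auweu dplpj ajx pfi nqg
Hunk 6: at line 4 remove [ajx] add [lnch,mxkh] -> 9 lines: qlb yypsj bjso auweu dplpj lnch mxkh pfi nqg
Final line count: 9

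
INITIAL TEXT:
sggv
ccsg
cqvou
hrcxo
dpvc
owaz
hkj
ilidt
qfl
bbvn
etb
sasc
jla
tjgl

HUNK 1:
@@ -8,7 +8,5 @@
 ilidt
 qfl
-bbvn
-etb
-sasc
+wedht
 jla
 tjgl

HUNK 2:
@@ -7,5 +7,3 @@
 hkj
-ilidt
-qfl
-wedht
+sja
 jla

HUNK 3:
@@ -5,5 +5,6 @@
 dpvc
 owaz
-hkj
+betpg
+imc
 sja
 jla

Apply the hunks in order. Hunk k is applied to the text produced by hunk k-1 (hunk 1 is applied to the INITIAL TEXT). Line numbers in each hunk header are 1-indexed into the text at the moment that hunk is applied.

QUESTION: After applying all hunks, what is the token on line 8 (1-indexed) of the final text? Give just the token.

Answer: imc

Derivation:
Hunk 1: at line 8 remove [bbvn,etb,sasc] add [wedht] -> 12 lines: sggv ccsg cqvou hrcxo dpvc owaz hkj ilidt qfl wedht jla tjgl
Hunk 2: at line 7 remove [ilidt,qfl,wedht] add [sja] -> 10 lines: sggv ccsg cqvou hrcxo dpvc owaz hkj sja jla tjgl
Hunk 3: at line 5 remove [hkj] add [betpg,imc] -> 11 lines: sggv ccsg cqvou hrcxo dpvc owaz betpg imc sja jla tjgl
Final line 8: imc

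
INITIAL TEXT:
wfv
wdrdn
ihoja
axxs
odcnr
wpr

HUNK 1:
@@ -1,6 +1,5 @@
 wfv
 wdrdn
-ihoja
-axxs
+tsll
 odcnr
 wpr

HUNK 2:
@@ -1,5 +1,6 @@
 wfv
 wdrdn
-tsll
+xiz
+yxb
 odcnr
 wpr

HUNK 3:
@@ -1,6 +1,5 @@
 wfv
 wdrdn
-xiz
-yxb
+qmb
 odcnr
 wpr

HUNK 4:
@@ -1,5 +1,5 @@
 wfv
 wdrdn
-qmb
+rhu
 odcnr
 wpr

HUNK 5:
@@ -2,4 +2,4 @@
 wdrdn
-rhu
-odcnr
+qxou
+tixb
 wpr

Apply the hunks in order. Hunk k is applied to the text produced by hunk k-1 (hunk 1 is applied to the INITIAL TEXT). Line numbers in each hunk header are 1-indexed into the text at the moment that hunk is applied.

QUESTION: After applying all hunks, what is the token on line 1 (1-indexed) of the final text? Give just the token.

Answer: wfv

Derivation:
Hunk 1: at line 1 remove [ihoja,axxs] add [tsll] -> 5 lines: wfv wdrdn tsll odcnr wpr
Hunk 2: at line 1 remove [tsll] add [xiz,yxb] -> 6 lines: wfv wdrdn xiz yxb odcnr wpr
Hunk 3: at line 1 remove [xiz,yxb] add [qmb] -> 5 lines: wfv wdrdn qmb odcnr wpr
Hunk 4: at line 1 remove [qmb] add [rhu] -> 5 lines: wfv wdrdn rhu odcnr wpr
Hunk 5: at line 2 remove [rhu,odcnr] add [qxou,tixb] -> 5 lines: wfv wdrdn qxou tixb wpr
Final line 1: wfv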